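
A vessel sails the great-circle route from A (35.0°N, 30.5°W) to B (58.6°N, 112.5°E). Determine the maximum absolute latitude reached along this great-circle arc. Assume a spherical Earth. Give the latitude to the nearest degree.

The great circle lies in the plane with unit normal n̂ = (p₁ × p₂)/|p₁ × p₂|.
Here n̂_z ≈ +0.260; the vertex latitude is φ_max = arccos|n̂_z| ≈ 74.9°.

≈ 75°N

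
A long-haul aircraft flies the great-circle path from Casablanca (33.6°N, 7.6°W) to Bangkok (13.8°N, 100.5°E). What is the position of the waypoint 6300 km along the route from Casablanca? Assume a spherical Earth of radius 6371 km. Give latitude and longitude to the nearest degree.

The haversine formula gives a central angle δ ≈ 1.690 rad (96.9°) between the endpoints. The total great-circle distance is δ·R ≈ 1.690 × 6371 ≈ 10769 km, so the target fraction is f = 6300/10769 ≈ 0.585.
Interpolate at f ≈ 0.585 with slerp weights a = sin((1−f)δ)/sin δ ≈ 0.650, b = sin(fδ)/sin δ ≈ 0.841.
p = a·p₁ + b·p₂ ≈ (0.388, 0.732, 0.560); φ = arcsin(p_z) ≈ 34.08°, λ = atan2(p_y, p_x) ≈ 62.08°.

≈ 34°N, 62°E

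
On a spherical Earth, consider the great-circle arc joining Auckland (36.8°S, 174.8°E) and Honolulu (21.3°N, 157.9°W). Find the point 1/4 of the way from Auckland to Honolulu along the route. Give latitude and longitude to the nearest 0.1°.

≈ 22.6°S, 177.1°W

Convert each endpoint to a unit vector on the sphere (x = cos φ cos λ, y = cos φ sin λ, z = sin φ).
The central angle between the endpoints is δ = arccos(p₁·p₂) ≈ 1.109 rad (63.6°).
Interpolate at f = 1/4 with slerp weights a = sin((1−f)δ)/sin δ ≈ 0.826, b = sin(fδ)/sin δ ≈ 0.306.
p = a·p₁ + b·p₂ ≈ (-0.922, -0.047, -0.383); φ = arcsin(p_z) ≈ -22.55°, λ = atan2(p_y, p_x) ≈ -177.07°.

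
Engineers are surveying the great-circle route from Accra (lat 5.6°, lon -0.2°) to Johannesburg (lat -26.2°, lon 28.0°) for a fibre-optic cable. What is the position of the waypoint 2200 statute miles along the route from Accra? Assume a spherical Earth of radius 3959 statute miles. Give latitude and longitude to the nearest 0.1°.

≈ lat -18.8°, lon 20.5°

The haversine formula gives a central angle δ ≈ 0.732 rad (41.9°) between the endpoints. The total great-circle distance is δ·R ≈ 0.732 × 3959 ≈ 2898 mi, so the target fraction is f = 2200/2898 ≈ 0.759.
Interpolate at f ≈ 0.759 with slerp weights a = sin((1−f)δ)/sin δ ≈ 0.262, b = sin(fδ)/sin δ ≈ 0.789.
p = a·p₁ + b·p₂ ≈ (0.886, 0.332, -0.323); φ = arcsin(p_z) ≈ -18.84°, λ = atan2(p_y, p_x) ≈ 20.51°.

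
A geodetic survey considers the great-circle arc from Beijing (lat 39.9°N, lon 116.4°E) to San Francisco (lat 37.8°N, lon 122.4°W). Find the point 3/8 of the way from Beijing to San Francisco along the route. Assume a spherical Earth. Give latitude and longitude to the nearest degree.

Convert each endpoint to a unit vector on the sphere (x = cos φ cos λ, y = cos φ sin λ, z = sin φ).
The central angle between the endpoints is δ = arccos(p₁·p₂) ≈ 1.492 rad (85.5°).
Interpolate at f = 3/8 with slerp weights a = sin((1−f)δ)/sin δ ≈ 0.805, b = sin(fδ)/sin δ ≈ 0.532.
p = a·p₁ + b·p₂ ≈ (-0.500, 0.198, 0.843); φ = arcsin(p_z) ≈ 57.45°, λ = atan2(p_y, p_x) ≈ 158.36°.

≈ lat 57°N, lon 158°E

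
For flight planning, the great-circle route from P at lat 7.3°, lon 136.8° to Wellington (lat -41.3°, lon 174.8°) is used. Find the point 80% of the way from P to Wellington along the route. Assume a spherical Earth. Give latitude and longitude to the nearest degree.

≈ lat -32°, lon 165°

Write both endpoints as unit vectors p₁, p₂ with components (cos φ cos λ, cos φ sin λ, sin φ).
The central angle between the endpoints is δ = arccos(p₁·p₂) ≈ 1.043 rad (59.8°).
Interpolate at f = 0.80 with slerp weights a = sin((1−f)δ)/sin δ ≈ 0.240, b = sin(fδ)/sin δ ≈ 0.858.
p = a·p₁ + b·p₂ ≈ (-0.815, 0.221, -0.536); φ = arcsin(p_z) ≈ -32.38°, λ = atan2(p_y, p_x) ≈ 164.82°.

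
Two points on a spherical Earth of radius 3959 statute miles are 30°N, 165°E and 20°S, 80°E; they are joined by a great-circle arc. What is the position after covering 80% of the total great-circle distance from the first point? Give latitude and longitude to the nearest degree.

≈ 10°S, 97°E

Convert each endpoint to a unit vector on the sphere (x = cos φ cos λ, y = cos φ sin λ, z = sin φ).
The central angle between the endpoints is δ = arccos(p₁·p₂) ≈ 1.671 rad (95.7°).
Interpolate at f = 0.80 with slerp weights a = sin((1−f)δ)/sin δ ≈ 0.330, b = sin(fδ)/sin δ ≈ 0.978.
p = a·p₁ + b·p₂ ≈ (-0.116, 0.979, -0.170); φ = arcsin(p_z) ≈ -9.76°, λ = atan2(p_y, p_x) ≈ 96.77°.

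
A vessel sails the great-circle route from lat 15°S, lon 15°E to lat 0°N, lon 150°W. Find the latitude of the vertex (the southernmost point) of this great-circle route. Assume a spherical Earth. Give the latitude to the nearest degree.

The great circle lies in the plane with unit normal n̂ = (p₁ × p₂)/|p₁ × p₂|.
Here n̂_z ≈ -0.695; the vertex latitude is φ_max = arccos|n̂_z| ≈ 46.0°.
Check via Clairaut: cos φ_max = |cos φ₁| · sin C = cos(15.0°)·sin(134.0°) ≈ 0.695, again giving ≈ 46.0°.

≈ 46°S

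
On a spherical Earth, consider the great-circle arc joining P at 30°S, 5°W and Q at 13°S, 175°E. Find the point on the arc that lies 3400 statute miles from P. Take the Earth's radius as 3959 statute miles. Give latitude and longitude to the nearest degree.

≈ 79°S, 5°W

Convert each endpoint to a unit vector on the sphere (x = cos φ cos λ, y = cos φ sin λ, z = sin φ).
The central angle between the endpoints is δ = arccos(p₁·p₂) ≈ 2.391 rad (137.0°). The total great-circle distance is δ·R ≈ 2.391 × 3959 ≈ 9466 mi, so the target fraction is f = 3400/9466 ≈ 0.359.
Interpolate at f ≈ 0.359 with slerp weights a = sin((1−f)δ)/sin δ ≈ 1.465, b = sin(fδ)/sin δ ≈ 1.110.
p = a·p₁ + b·p₂ ≈ (0.187, -0.016, -0.982); φ = arcsin(p_z) ≈ -79.21°, λ = atan2(p_y, p_x) ≈ -5.00°.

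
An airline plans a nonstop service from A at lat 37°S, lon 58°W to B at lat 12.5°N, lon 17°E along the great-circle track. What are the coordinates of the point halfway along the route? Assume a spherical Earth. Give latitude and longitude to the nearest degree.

Write both endpoints as unit vectors p₁, p₂ with components (cos φ cos λ, cos φ sin λ, sin φ).
The central angle between the endpoints is δ = arccos(p₁·p₂) ≈ 1.499 rad (85.9°).
Interpolate at f = 1/2 with slerp weights a = sin((1−f)δ)/sin δ ≈ 0.683, b = sin(fδ)/sin δ ≈ 0.683.
p = a·p₁ + b·p₂ ≈ (0.927, -0.268, -0.263); φ = arcsin(p_z) ≈ -15.26°, λ = atan2(p_y, p_x) ≈ -16.11°.

≈ lat 15°S, lon 16°W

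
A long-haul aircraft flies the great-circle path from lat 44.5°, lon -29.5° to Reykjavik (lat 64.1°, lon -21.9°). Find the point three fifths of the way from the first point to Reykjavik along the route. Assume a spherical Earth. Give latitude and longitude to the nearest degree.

≈ lat 56°, lon -26°

From cos δ = sin φ₁ sin φ₂ + cos φ₁ cos φ₂ cos Δλ, the central angle is δ ≈ 0.350 rad (20.1°).
Interpolate at f = 3/5 with slerp weights a = sin((1−f)δ)/sin δ ≈ 0.407, b = sin(fδ)/sin δ ≈ 0.608.
p = a·p₁ + b·p₂ ≈ (0.499, -0.242, 0.832); φ = arcsin(p_z) ≈ 56.32°, λ = atan2(p_y, p_x) ≈ -25.87°.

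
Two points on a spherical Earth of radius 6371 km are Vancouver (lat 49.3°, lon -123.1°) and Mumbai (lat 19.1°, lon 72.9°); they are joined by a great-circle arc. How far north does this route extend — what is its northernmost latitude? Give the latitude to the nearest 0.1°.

The great circle lies in the plane with unit normal n̂ = (p₁ × p₂)/|p₁ × p₂|.
Here n̂_z ≈ -0.181; the vertex latitude is φ_max = arccos|n̂_z| ≈ 79.6°.
Check via Clairaut: cos φ_max = |cos φ₁| · sin C = cos(49.3°)·sin(16.1°) ≈ 0.181, again giving ≈ 79.6°.

≈ 79.6°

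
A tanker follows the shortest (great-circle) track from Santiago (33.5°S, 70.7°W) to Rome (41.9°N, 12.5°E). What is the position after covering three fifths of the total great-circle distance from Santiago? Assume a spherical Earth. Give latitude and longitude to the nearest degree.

Convert each endpoint to a unit vector on the sphere (x = cos φ cos λ, y = cos φ sin λ, z = sin φ).
The central angle between the endpoints is δ = arccos(p₁·p₂) ≈ 1.870 rad (107.2°).
Interpolate at f = 3/5 with slerp weights a = sin((1−f)δ)/sin δ ≈ 0.712, b = sin(fδ)/sin δ ≈ 0.943.
p = a·p₁ + b·p₂ ≈ (0.882, -0.408, 0.237); φ = arcsin(p_z) ≈ 13.70°, λ = atan2(p_y, p_x) ≈ -24.86°.

≈ 14°N, 25°W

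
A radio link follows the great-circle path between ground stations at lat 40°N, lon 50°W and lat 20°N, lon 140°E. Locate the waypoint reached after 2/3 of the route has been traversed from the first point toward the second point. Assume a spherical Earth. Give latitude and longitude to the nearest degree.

≈ lat 59°N, lon 151°E

The haversine formula gives a central angle δ ≈ 2.082 rad (119.3°) between the endpoints.
Interpolate at f = 2/3 with slerp weights a = sin((1−f)δ)/sin δ ≈ 0.733, b = sin(fδ)/sin δ ≈ 1.127.
p = a·p₁ + b·p₂ ≈ (-0.450, 0.251, 0.857); φ = arcsin(p_z) ≈ 58.97°, λ = atan2(p_y, p_x) ≈ 150.91°.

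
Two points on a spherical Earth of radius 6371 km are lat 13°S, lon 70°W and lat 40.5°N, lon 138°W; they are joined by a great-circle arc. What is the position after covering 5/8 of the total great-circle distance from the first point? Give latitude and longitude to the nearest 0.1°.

From cos δ = sin φ₁ sin φ₂ + cos φ₁ cos φ₂ cos Δλ, the central angle is δ ≈ 1.439 rad (82.4°).
Interpolate at f = 5/8 with slerp weights a = sin((1−f)δ)/sin δ ≈ 0.518, b = sin(fδ)/sin δ ≈ 0.790.
p = a·p₁ + b·p₂ ≈ (-0.274, -0.876, 0.396); φ = arcsin(p_z) ≈ 23.35°, λ = atan2(p_y, p_x) ≈ -107.34°.

≈ lat 23.3°N, lon 107.3°W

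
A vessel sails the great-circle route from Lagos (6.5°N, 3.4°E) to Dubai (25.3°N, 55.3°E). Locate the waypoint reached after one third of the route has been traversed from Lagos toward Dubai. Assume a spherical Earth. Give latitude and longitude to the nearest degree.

Convert each endpoint to a unit vector on the sphere (x = cos φ cos λ, y = cos φ sin λ, z = sin φ).
The central angle between the endpoints is δ = arccos(p₁·p₂) ≈ 0.924 rad (52.9°).
Interpolate at f = 1/3 with slerp weights a = sin((1−f)δ)/sin δ ≈ 0.724, b = sin(fδ)/sin δ ≈ 0.380.
p = a·p₁ + b·p₂ ≈ (0.914, 0.325, 0.244); φ = arcsin(p_z) ≈ 14.14°, λ = atan2(p_y, p_x) ≈ 19.58°.

≈ 14°N, 20°E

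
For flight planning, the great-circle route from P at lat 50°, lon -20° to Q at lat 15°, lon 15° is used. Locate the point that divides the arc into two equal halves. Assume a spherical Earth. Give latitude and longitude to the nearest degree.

From cos δ = sin φ₁ sin φ₂ + cos φ₁ cos φ₂ cos Δλ, the central angle is δ ≈ 0.786 rad (45.0°).
Interpolate at f = 1/2 with slerp weights a = sin((1−f)δ)/sin δ ≈ 0.541, b = sin(fδ)/sin δ ≈ 0.541.
p = a·p₁ + b·p₂ ≈ (0.832, 0.016, 0.555); φ = arcsin(p_z) ≈ 33.69°, λ = atan2(p_y, p_x) ≈ 1.12°.

≈ lat 34°, lon 1°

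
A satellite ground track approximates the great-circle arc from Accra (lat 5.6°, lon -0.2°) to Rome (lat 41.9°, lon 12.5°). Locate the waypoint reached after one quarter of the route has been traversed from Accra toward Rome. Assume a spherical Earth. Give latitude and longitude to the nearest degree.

≈ lat 15°, lon 2°

Write both endpoints as unit vectors p₁, p₂ with components (cos φ cos λ, cos φ sin λ, sin φ).
The central angle between the endpoints is δ = arccos(p₁·p₂) ≈ 0.664 rad (38.0°).
Interpolate at f = 1/4 with slerp weights a = sin((1−f)δ)/sin δ ≈ 0.775, b = sin(fδ)/sin δ ≈ 0.268.
p = a·p₁ + b·p₂ ≈ (0.966, 0.040, 0.255); φ = arcsin(p_z) ≈ 14.75°, λ = atan2(p_y, p_x) ≈ 2.40°.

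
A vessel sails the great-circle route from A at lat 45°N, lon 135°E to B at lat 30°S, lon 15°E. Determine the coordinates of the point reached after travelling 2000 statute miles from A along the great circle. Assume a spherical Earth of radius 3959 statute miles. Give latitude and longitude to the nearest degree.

Convert each endpoint to a unit vector on the sphere (x = cos φ cos λ, y = cos φ sin λ, z = sin φ).
The central angle between the endpoints is δ = arccos(p₁·p₂) ≈ 2.291 rad (131.3°). The total great-circle distance is δ·R ≈ 2.291 × 3959 ≈ 9071 mi, so the target fraction is f = 2000/9071 ≈ 0.220.
Interpolate at f ≈ 0.220 with slerp weights a = sin((1−f)δ)/sin δ ≈ 1.300, b = sin(fδ)/sin δ ≈ 0.644.
p = a·p₁ + b·p₂ ≈ (-0.111, 0.794, 0.597); φ = arcsin(p_z) ≈ 36.67°, λ = atan2(p_y, p_x) ≈ 97.97°.

≈ lat 37°N, lon 98°E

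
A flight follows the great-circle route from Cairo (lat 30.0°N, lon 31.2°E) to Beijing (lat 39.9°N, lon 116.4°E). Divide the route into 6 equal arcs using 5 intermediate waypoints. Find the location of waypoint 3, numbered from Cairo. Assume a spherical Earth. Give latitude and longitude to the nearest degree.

≈ lat 43°N, lon 71°E

From cos δ = sin φ₁ sin φ₂ + cos φ₁ cos φ₂ cos Δλ, the central angle is δ ≈ 1.185 rad (67.9°).
Interpolate at f = 3/6 with slerp weights a = sin((1−f)δ)/sin δ ≈ 0.603, b = sin(fδ)/sin δ ≈ 0.603.
p = a·p₁ + b·p₂ ≈ (0.241, 0.685, 0.688); φ = arcsin(p_z) ≈ 43.47°, λ = atan2(p_y, p_x) ≈ 70.61°.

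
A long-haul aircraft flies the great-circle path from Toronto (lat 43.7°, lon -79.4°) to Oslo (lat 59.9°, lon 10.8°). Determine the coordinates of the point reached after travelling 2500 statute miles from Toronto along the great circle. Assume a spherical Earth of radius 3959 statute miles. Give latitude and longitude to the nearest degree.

≈ lat 63°, lon -25°

The haversine formula gives a central angle δ ≈ 0.932 rad (53.4°) between the endpoints. The total great-circle distance is δ·R ≈ 0.932 × 3959 ≈ 3689 mi, so the target fraction is f = 2500/3689 ≈ 0.678.
Interpolate at f ≈ 0.678 with slerp weights a = sin((1−f)δ)/sin δ ≈ 0.368, b = sin(fδ)/sin δ ≈ 0.735.
p = a·p₁ + b·p₂ ≈ (0.411, -0.193, 0.891); φ = arcsin(p_z) ≈ 62.98°, λ = atan2(p_y, p_x) ≈ -25.11°.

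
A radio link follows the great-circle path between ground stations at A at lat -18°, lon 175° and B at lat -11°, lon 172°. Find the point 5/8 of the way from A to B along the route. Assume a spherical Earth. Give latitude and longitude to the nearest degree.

From cos δ = sin φ₁ sin φ₂ + cos φ₁ cos φ₂ cos Δλ, the central angle is δ ≈ 0.132 rad (7.6°).
Interpolate at f = 5/8 with slerp weights a = sin((1−f)δ)/sin δ ≈ 0.376, b = sin(fδ)/sin δ ≈ 0.626.
p = a·p₁ + b·p₂ ≈ (-0.965, 0.117, -0.236); φ = arcsin(p_z) ≈ -13.63°, λ = atan2(p_y, p_x) ≈ 173.10°.

≈ lat -14°, lon 173°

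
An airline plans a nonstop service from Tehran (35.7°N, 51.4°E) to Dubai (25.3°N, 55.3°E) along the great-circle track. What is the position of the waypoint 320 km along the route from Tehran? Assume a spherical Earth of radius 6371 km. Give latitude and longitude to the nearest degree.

≈ (33°N, 53°E)

Write both endpoints as unit vectors p₁, p₂ with components (cos φ cos λ, cos φ sin λ, sin φ).
The central angle between the endpoints is δ = arccos(p₁·p₂) ≈ 0.191 rad (10.9°). The total great-circle distance is δ·R ≈ 0.191 × 6371 ≈ 1215 km, so the target fraction is f = 320/1215 ≈ 0.263.
Interpolate at f ≈ 0.263 with slerp weights a = sin((1−f)δ)/sin δ ≈ 0.739, b = sin(fδ)/sin δ ≈ 0.265.
p = a·p₁ + b·p₂ ≈ (0.511, 0.666, 0.544); φ = arcsin(p_z) ≈ 32.97°, λ = atan2(p_y, p_x) ≈ 52.51°.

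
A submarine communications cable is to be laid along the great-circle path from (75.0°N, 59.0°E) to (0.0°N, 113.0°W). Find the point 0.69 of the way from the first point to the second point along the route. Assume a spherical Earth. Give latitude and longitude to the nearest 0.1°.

≈ (32.5°N, 111.6°W)

Write both endpoints as unit vectors p₁, p₂ with components (cos φ cos λ, cos φ sin λ, sin φ).
The central angle between the endpoints is δ = arccos(p₁·p₂) ≈ 1.830 rad (104.9°).
Interpolate at f = 0.69 with slerp weights a = sin((1−f)δ)/sin δ ≈ 0.556, b = sin(fδ)/sin δ ≈ 0.986.
p = a·p₁ + b·p₂ ≈ (-0.311, -0.784, 0.537); φ = arcsin(p_z) ≈ 32.48°, λ = atan2(p_y, p_x) ≈ -111.64°.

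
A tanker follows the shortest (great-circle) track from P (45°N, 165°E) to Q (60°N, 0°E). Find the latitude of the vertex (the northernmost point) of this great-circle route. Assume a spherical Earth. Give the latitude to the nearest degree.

The great circle lies in the plane with unit normal n̂ = (p₁ × p₂)/|p₁ × p₂|.
Here n̂_z ≈ -0.095; the vertex latitude is φ_max = arccos|n̂_z| ≈ 84.5°.
Check via Clairaut: cos φ_max = |cos φ₁| · sin C = cos(45.0°)·sin(7.7°) ≈ 0.095, again giving ≈ 84.5°.

≈ 85°N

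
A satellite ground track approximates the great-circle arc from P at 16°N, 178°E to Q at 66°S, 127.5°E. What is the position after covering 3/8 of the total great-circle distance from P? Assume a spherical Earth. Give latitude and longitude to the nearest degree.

≈ 16°S, 168°E

Write both endpoints as unit vectors p₁, p₂ with components (cos φ cos λ, cos φ sin λ, sin φ).
The central angle between the endpoints is δ = arccos(p₁·p₂) ≈ 1.574 rad (90.2°).
Interpolate at f = 3/8 with slerp weights a = sin((1−f)δ)/sin δ ≈ 0.833, b = sin(fδ)/sin δ ≈ 0.557.
p = a·p₁ + b·p₂ ≈ (-0.938, 0.208, -0.279); φ = arcsin(p_z) ≈ -16.20°, λ = atan2(p_y, p_x) ≈ 167.52°.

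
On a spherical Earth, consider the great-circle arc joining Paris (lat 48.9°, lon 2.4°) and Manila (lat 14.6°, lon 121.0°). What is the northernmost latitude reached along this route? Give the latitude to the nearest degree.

The great circle lies in the plane with unit normal n̂ = (p₁ × p₂)/|p₁ × p₂|.
Here n̂_z ≈ +0.562; the vertex latitude is φ_max = arccos|n̂_z| ≈ 55.8°.
Check via Clairaut: cos φ_max = |cos φ₁| · sin C = cos(48.9°)·sin(58.8°) ≈ 0.562, again giving ≈ 55.8°.

≈ 56°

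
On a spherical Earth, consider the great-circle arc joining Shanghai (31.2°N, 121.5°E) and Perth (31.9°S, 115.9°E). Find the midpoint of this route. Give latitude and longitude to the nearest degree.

≈ 0°N, 119°E

Convert each endpoint to a unit vector on the sphere (x = cos φ cos λ, y = cos φ sin λ, z = sin φ).
The central angle between the endpoints is δ = arccos(p₁·p₂) ≈ 1.105 rad (63.3°).
Interpolate at f = 1/2 with slerp weights a = sin((1−f)δ)/sin δ ≈ 0.587, b = sin(fδ)/sin δ ≈ 0.587.
p = a·p₁ + b·p₂ ≈ (-0.480, 0.877, -0.006); φ = arcsin(p_z) ≈ -0.35°, λ = atan2(p_y, p_x) ≈ 118.71°.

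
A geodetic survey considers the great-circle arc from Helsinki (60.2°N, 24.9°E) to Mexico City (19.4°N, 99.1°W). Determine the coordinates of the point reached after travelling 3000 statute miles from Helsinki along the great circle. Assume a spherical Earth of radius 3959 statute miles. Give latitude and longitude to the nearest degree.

≈ 57°N, 66°W

Convert each endpoint to a unit vector on the sphere (x = cos φ cos λ, y = cos φ sin λ, z = sin φ).
The central angle between the endpoints is δ = arccos(p₁·p₂) ≈ 1.545 rad (88.5°). The total great-circle distance is δ·R ≈ 1.545 × 3959 ≈ 6115 mi, so the target fraction is f = 3000/6115 ≈ 0.491.
Interpolate at f ≈ 0.491 with slerp weights a = sin((1−f)δ)/sin δ ≈ 0.708, b = sin(fδ)/sin δ ≈ 0.688.
p = a·p₁ + b·p₂ ≈ (0.217, -0.492, 0.843); φ = arcsin(p_z) ≈ 57.47°, λ = atan2(p_y, p_x) ≈ -66.23°.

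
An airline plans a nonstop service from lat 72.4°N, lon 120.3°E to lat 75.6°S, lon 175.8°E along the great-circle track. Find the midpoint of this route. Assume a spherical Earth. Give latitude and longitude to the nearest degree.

≈ lat 2°S, lon 145°E

From cos δ = sin φ₁ sin φ₂ + cos φ₁ cos φ₂ cos Δλ, the central angle is δ ≈ 2.648 rad (151.7°).
Interpolate at f = 1/2 with slerp weights a = sin((1−f)δ)/sin δ ≈ 2.047, b = sin(fδ)/sin δ ≈ 2.047.
p = a·p₁ + b·p₂ ≈ (-0.820, 0.572, -0.032); φ = arcsin(p_z) ≈ -1.81°, λ = atan2(p_y, p_x) ≈ 145.12°.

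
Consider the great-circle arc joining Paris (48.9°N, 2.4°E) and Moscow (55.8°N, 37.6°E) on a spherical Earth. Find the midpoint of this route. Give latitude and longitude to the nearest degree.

≈ 54°N, 19°E

The haversine formula gives a central angle δ ≈ 0.389 rad (22.3°) between the endpoints.
Interpolate at f = 1/2 with slerp weights a = sin((1−f)δ)/sin δ ≈ 0.510, b = sin(fδ)/sin δ ≈ 0.510.
p = a·p₁ + b·p₂ ≈ (0.562, 0.189, 0.806); φ = arcsin(p_z) ≈ 53.66°, λ = atan2(p_y, p_x) ≈ 18.58°.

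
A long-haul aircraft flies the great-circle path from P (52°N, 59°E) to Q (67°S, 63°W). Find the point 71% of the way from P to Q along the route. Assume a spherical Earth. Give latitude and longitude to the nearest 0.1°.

From cos δ = sin φ₁ sin φ₂ + cos φ₁ cos φ₂ cos Δλ, the central angle is δ ≈ 2.592 rad (148.5°).
Interpolate at f = 0.71 with slerp weights a = sin((1−f)δ)/sin δ ≈ 1.308, b = sin(fδ)/sin δ ≈ 1.846.
p = a·p₁ + b·p₂ ≈ (0.742, 0.048, -0.669); φ = arcsin(p_z) ≈ -41.96°, λ = atan2(p_y, p_x) ≈ 3.67°.

≈ (42.0°S, 3.7°E)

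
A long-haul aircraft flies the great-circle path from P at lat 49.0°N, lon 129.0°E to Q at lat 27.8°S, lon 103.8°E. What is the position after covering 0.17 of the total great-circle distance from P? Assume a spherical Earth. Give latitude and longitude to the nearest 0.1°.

The haversine formula gives a central angle δ ≈ 1.397 rad (80.0°) between the endpoints.
Interpolate at f = 0.17 with slerp weights a = sin((1−f)δ)/sin δ ≈ 0.931, b = sin(fδ)/sin δ ≈ 0.239.
p = a·p₁ + b·p₂ ≈ (-0.435, 0.680, 0.591); φ = arcsin(p_z) ≈ 36.22°, λ = atan2(p_y, p_x) ≈ 122.60°.

≈ lat 36.2°N, lon 122.6°E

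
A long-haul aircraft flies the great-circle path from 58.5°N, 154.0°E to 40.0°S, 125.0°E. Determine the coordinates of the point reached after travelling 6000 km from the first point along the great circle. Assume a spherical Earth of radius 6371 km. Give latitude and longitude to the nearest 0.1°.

≈ 6.4°N, 136.0°E

Write both endpoints as unit vectors p₁, p₂ with components (cos φ cos λ, cos φ sin λ, sin φ).
The central angle between the endpoints is δ = arccos(p₁·p₂) ≈ 1.770 rad (101.4°). The total great-circle distance is δ·R ≈ 1.770 × 6371 ≈ 11277 km, so the target fraction is f = 6000/11277 ≈ 0.532.
Interpolate at f ≈ 0.532 with slerp weights a = sin((1−f)δ)/sin δ ≈ 0.752, b = sin(fδ)/sin δ ≈ 0.825.
p = a·p₁ + b·p₂ ≈ (-0.715, 0.690, 0.111); φ = arcsin(p_z) ≈ 6.35°, λ = atan2(p_y, p_x) ≈ 136.05°.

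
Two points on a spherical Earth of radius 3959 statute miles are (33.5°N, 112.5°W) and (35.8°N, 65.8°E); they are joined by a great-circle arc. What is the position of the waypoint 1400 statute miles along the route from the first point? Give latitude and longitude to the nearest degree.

≈ (54°N, 112°W)

Convert each endpoint to a unit vector on the sphere (x = cos φ cos λ, y = cos φ sin λ, z = sin φ).
The central angle between the endpoints is δ = arccos(p₁·p₂) ≈ 1.932 rad (110.7°). The total great-circle distance is δ·R ≈ 1.932 × 3959 ≈ 7648 mi, so the target fraction is f = 1400/7648 ≈ 0.183.
Interpolate at f ≈ 0.183 with slerp weights a = sin((1−f)δ)/sin δ ≈ 1.069, b = sin(fδ)/sin δ ≈ 0.370.
p = a·p₁ + b·p₂ ≈ (-0.218, -0.550, 0.806); φ = arcsin(p_z) ≈ 53.75°, λ = atan2(p_y, p_x) ≈ -111.64°.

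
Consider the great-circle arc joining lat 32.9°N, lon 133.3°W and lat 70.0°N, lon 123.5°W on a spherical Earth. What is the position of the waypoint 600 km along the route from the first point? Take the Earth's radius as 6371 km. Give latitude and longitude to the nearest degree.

≈ lat 38°N, lon 133°W

Convert each endpoint to a unit vector on the sphere (x = cos φ cos λ, y = cos φ sin λ, z = sin φ).
The central angle between the endpoints is δ = arccos(p₁·p₂) ≈ 0.654 rad (37.5°). The total great-circle distance is δ·R ≈ 0.654 × 6371 ≈ 4169 km, so the target fraction is f = 600/4169 ≈ 0.144.
Interpolate at f ≈ 0.144 with slerp weights a = sin((1−f)δ)/sin δ ≈ 0.873, b = sin(fδ)/sin δ ≈ 0.154.
p = a·p₁ + b·p₂ ≈ (-0.532, -0.578, 0.619); φ = arcsin(p_z) ≈ 38.27°, λ = atan2(p_y, p_x) ≈ -132.64°.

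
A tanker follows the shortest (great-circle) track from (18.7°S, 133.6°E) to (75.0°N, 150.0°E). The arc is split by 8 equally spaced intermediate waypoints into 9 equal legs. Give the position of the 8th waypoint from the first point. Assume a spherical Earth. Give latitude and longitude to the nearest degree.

≈ (65°N, 143°E)

Convert each endpoint to a unit vector on the sphere (x = cos φ cos λ, y = cos φ sin λ, z = sin φ).
The central angle between the endpoints is δ = arccos(p₁·p₂) ≈ 1.645 rad (94.3°).
Interpolate at f = 8/9 with slerp weights a = sin((1−f)δ)/sin δ ≈ 0.182, b = sin(fδ)/sin δ ≈ 0.997.
p = a·p₁ + b·p₂ ≈ (-0.343, 0.254, 0.904); φ = arcsin(p_z) ≈ 64.76°, λ = atan2(p_y, p_x) ≈ 143.44°.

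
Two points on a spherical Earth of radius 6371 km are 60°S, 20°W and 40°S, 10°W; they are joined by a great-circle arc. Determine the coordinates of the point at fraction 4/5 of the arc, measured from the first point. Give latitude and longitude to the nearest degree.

≈ 44°S, 11°W

Convert each endpoint to a unit vector on the sphere (x = cos φ cos λ, y = cos φ sin λ, z = sin φ).
The central angle between the endpoints is δ = arccos(p₁·p₂) ≈ 0.366 rad (21.0°).
Interpolate at f = 4/5 with slerp weights a = sin((1−f)δ)/sin δ ≈ 0.204, b = sin(fδ)/sin δ ≈ 0.806.
p = a·p₁ + b·p₂ ≈ (0.704, -0.142, -0.695); φ = arcsin(p_z) ≈ -44.06°, λ = atan2(p_y, p_x) ≈ -11.41°.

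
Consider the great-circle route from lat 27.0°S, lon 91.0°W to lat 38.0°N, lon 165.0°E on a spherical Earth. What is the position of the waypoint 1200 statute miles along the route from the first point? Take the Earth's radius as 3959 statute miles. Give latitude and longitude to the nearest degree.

The haversine formula gives a central angle δ ≈ 2.037 rad (116.7°) between the endpoints. The total great-circle distance is δ·R ≈ 2.037 × 3959 ≈ 8064 mi, so the target fraction is f = 1200/8064 ≈ 0.149.
Interpolate at f ≈ 0.149 with slerp weights a = sin((1−f)δ)/sin δ ≈ 1.105, b = sin(fδ)/sin δ ≈ 0.334.
p = a·p₁ + b·p₂ ≈ (-0.271, -0.916, -0.296); φ = arcsin(p_z) ≈ -17.20°, λ = atan2(p_y, p_x) ≈ -106.51°.

≈ lat 17°S, lon 107°W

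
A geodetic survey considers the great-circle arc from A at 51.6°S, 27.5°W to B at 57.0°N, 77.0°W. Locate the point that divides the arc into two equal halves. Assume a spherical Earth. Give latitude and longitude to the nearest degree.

Write both endpoints as unit vectors p₁, p₂ with components (cos φ cos λ, cos φ sin λ, sin φ).
The central angle between the endpoints is δ = arccos(p₁·p₂) ≈ 2.024 rad (115.9°).
Interpolate at f = 1/2 with slerp weights a = sin((1−f)δ)/sin δ ≈ 0.943, b = sin(fδ)/sin δ ≈ 0.943.
p = a·p₁ + b·p₂ ≈ (0.635, -0.771, 0.052); φ = arcsin(p_z) ≈ 2.97°, λ = atan2(p_y, p_x) ≈ -50.52°.

≈ 3°N, 51°W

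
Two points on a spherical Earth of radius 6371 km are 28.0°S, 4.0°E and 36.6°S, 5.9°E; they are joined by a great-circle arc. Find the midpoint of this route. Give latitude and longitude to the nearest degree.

The haversine formula gives a central angle δ ≈ 0.153 rad (8.7°) between the endpoints.
Interpolate at f = 1/2 with slerp weights a = sin((1−f)δ)/sin δ ≈ 0.501, b = sin(fδ)/sin δ ≈ 0.501.
p = a·p₁ + b·p₂ ≈ (0.842, 0.072, -0.534); φ = arcsin(p_z) ≈ -32.30°, λ = atan2(p_y, p_x) ≈ 4.90°.

≈ 32°S, 5°E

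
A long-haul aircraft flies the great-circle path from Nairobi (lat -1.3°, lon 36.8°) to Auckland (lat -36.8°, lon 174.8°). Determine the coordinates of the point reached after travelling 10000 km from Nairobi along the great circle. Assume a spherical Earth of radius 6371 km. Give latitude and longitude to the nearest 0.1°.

Convert each endpoint to a unit vector on the sphere (x = cos φ cos λ, y = cos φ sin λ, z = sin φ).
The central angle between the endpoints is δ = arccos(p₁·p₂) ≈ 2.191 rad (125.5°). The total great-circle distance is δ·R ≈ 2.191 × 6371 ≈ 13960 km, so the target fraction is f = 10000/13960 ≈ 0.716.
Interpolate at f ≈ 0.716 with slerp weights a = sin((1−f)δ)/sin δ ≈ 0.716, b = sin(fδ)/sin δ ≈ 1.229.
p = a·p₁ + b·p₂ ≈ (-0.407, 0.518, -0.752); φ = arcsin(p_z) ≈ -48.80°, λ = atan2(p_y, p_x) ≈ 128.18°.

≈ lat -48.8°, lon 128.2°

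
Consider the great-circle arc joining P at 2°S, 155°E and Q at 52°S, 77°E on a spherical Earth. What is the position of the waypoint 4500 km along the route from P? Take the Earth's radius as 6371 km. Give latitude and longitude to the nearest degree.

≈ 33°S, 127°E

The haversine formula gives a central angle δ ≈ 1.415 rad (81.1°) between the endpoints. The total great-circle distance is δ·R ≈ 1.415 × 6371 ≈ 9013 km, so the target fraction is f = 4500/9013 ≈ 0.499.
Interpolate at f ≈ 0.499 with slerp weights a = sin((1−f)δ)/sin δ ≈ 0.659, b = sin(fδ)/sin δ ≈ 0.657.
p = a·p₁ + b·p₂ ≈ (-0.506, 0.672, -0.541); φ = arcsin(p_z) ≈ -32.73°, λ = atan2(p_y, p_x) ≈ 126.94°.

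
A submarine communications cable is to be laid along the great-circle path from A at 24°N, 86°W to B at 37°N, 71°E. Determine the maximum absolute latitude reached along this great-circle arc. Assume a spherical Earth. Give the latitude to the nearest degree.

The great circle lies in the plane with unit normal n̂ = (p₁ × p₂)/|p₁ × p₂|.
Here n̂_z ≈ +0.315; the vertex latitude is φ_max = arccos|n̂_z| ≈ 71.6°.
Check via Clairaut: cos φ_max = |cos φ₁| · sin C = cos(24.0°)·sin(20.2°) ≈ 0.315, again giving ≈ 71.6°.

≈ 72°N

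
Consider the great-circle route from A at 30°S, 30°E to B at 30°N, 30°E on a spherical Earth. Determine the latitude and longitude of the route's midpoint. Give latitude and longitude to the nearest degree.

From cos δ = sin φ₁ sin φ₂ + cos φ₁ cos φ₂ cos Δλ, the central angle is δ ≈ 1.047 rad (60.0°).
Interpolate at f = 1/2 with slerp weights a = sin((1−f)δ)/sin δ ≈ 0.577, b = sin(fδ)/sin δ ≈ 0.577.
p = a·p₁ + b·p₂ ≈ (0.866, 0.500, 0.000); φ = arcsin(p_z) ≈ 0.00°, λ = atan2(p_y, p_x) ≈ 30.00°.

≈ 0°N, 30°E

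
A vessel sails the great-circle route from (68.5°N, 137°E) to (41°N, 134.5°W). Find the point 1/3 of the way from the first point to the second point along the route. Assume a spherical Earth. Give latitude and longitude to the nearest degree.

Write both endpoints as unit vectors p₁, p₂ with components (cos φ cos λ, cos φ sin λ, sin φ).
The central angle between the endpoints is δ = arccos(p₁·p₂) ≈ 0.905 rad (51.9°).
Interpolate at f = 1/3 with slerp weights a = sin((1−f)δ)/sin δ ≈ 0.721, b = sin(fδ)/sin δ ≈ 0.378.
p = a·p₁ + b·p₂ ≈ (-0.393, -0.023, 0.919); φ = arcsin(p_z) ≈ 66.80°, λ = atan2(p_y, p_x) ≈ -176.65°.

≈ (67°N, 177°W)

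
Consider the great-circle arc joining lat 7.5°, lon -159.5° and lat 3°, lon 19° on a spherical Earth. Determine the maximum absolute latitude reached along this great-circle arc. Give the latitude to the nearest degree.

≈ 82°

The great circle lies in the plane with unit normal n̂ = (p₁ × p₂)/|p₁ × p₂|.
Here n̂_z ≈ +0.141; the vertex latitude is φ_max = arccos|n̂_z| ≈ 81.9°.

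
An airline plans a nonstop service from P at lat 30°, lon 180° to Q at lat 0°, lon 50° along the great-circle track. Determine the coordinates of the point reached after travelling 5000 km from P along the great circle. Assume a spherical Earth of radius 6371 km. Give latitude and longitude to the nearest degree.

≈ lat 36°, lon 126°

The haversine formula gives a central angle δ ≈ 2.161 rad (123.8°) between the endpoints. The total great-circle distance is δ·R ≈ 2.161 × 6371 ≈ 13769 km, so the target fraction is f = 5000/13769 ≈ 0.363.
Interpolate at f ≈ 0.363 with slerp weights a = sin((1−f)δ)/sin δ ≈ 1.181, b = sin(fδ)/sin δ ≈ 0.851.
p = a·p₁ + b·p₂ ≈ (-0.476, 0.652, 0.591); φ = arcsin(p_z) ≈ 36.20°, λ = atan2(p_y, p_x) ≈ 126.15°.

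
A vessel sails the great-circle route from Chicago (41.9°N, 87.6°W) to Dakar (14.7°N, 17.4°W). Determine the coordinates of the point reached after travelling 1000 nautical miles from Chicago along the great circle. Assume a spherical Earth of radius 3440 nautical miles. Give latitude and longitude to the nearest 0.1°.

≈ 39.3°N, 65.9°W

From cos δ = sin φ₁ sin φ₂ + cos φ₁ cos φ₂ cos Δλ, the central angle is δ ≈ 1.145 rad (65.6°). The total great-circle distance is δ·R ≈ 1.145 × 3440 ≈ 3938 nmi, so the target fraction is f = 1000/3938 ≈ 0.254.
Interpolate at f ≈ 0.254 with slerp weights a = sin((1−f)δ)/sin δ ≈ 0.828, b = sin(fδ)/sin δ ≈ 0.315.
p = a·p₁ + b·p₂ ≈ (0.316, -0.707, 0.633); φ = arcsin(p_z) ≈ 39.26°, λ = atan2(p_y, p_x) ≈ -65.89°.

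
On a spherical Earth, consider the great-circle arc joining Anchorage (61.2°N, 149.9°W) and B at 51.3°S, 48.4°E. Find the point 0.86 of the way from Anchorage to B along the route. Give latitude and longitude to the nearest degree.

Write both endpoints as unit vectors p₁, p₂ with components (cos φ cos λ, cos φ sin λ, sin φ).
The central angle between the endpoints is δ = arccos(p₁·p₂) ≈ 2.896 rad (165.9°).
Interpolate at f = 0.86 with slerp weights a = sin((1−f)δ)/sin δ ≈ 1.619, b = sin(fδ)/sin δ ≈ 2.489.
p = a·p₁ + b·p₂ ≈ (0.359, 0.773, -0.524); φ = arcsin(p_z) ≈ -31.59°, λ = atan2(p_y, p_x) ≈ 65.11°.

≈ 32°S, 65°E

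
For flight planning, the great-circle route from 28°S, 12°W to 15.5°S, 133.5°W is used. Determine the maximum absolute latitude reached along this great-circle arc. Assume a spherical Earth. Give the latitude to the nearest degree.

The great circle lies in the plane with unit normal n̂ = (p₁ × p₂)/|p₁ × p₂|.
Here n̂_z ≈ -0.765; the vertex latitude is φ_max = arccos|n̂_z| ≈ 40.1°.
Check via Clairaut: cos φ_max = |cos φ₁| · sin C = cos(28.0°)·sin(119.9°) ≈ 0.765, again giving ≈ 40.1°.

≈ 40°S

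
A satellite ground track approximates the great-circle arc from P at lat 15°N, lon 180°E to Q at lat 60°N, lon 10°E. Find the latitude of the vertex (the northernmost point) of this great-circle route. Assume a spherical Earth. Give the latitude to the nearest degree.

≈ 85°N

The great circle lies in the plane with unit normal n̂ = (p₁ × p₂)/|p₁ × p₂|.
Here n̂_z ≈ -0.087; the vertex latitude is φ_max = arccos|n̂_z| ≈ 85.0°.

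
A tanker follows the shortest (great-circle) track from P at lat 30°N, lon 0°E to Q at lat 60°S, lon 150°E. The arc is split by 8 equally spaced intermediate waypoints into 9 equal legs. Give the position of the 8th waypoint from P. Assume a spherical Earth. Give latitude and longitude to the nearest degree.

The haversine formula gives a central angle δ ≈ 2.512 rad (143.9°) between the endpoints.
Interpolate at f = 8/9 with slerp weights a = sin((1−f)δ)/sin δ ≈ 0.468, b = sin(fδ)/sin δ ≈ 1.339.
p = a·p₁ + b·p₂ ≈ (-0.175, 0.335, -0.926); φ = arcsin(p_z) ≈ -67.81°, λ = atan2(p_y, p_x) ≈ 117.59°.

≈ lat 68°S, lon 118°E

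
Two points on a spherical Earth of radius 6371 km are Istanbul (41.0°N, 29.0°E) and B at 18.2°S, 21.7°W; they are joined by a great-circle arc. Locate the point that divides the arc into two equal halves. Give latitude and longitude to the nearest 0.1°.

Write both endpoints as unit vectors p₁, p₂ with components (cos φ cos λ, cos φ sin λ, sin φ).
The central angle between the endpoints is δ = arccos(p₁·p₂) ≈ 1.319 rad (75.6°).
Interpolate at f = 1/2 with slerp weights a = sin((1−f)δ)/sin δ ≈ 0.633, b = sin(fδ)/sin δ ≈ 0.633.
p = a·p₁ + b·p₂ ≈ (0.976, 0.009, 0.217); φ = arcsin(p_z) ≈ 12.56°, λ = atan2(p_y, p_x) ≈ 0.54°.

≈ 12.6°N, 0.5°E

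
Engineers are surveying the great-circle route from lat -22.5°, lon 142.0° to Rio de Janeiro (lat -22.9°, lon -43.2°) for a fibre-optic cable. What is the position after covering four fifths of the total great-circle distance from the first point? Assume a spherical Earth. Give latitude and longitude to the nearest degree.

≈ lat -50°, lon -48°

Write both endpoints as unit vectors p₁, p₂ with components (cos φ cos λ, cos φ sin λ, sin φ).
The central angle between the endpoints is δ = arccos(p₁·p₂) ≈ 2.344 rad (134.3°).
Interpolate at f = 4/5 with slerp weights a = sin((1−f)δ)/sin δ ≈ 0.632, b = sin(fδ)/sin δ ≈ 1.333.
p = a·p₁ + b·p₂ ≈ (0.436, -0.482, -0.761); φ = arcsin(p_z) ≈ -49.51°, λ = atan2(p_y, p_x) ≈ -47.87°.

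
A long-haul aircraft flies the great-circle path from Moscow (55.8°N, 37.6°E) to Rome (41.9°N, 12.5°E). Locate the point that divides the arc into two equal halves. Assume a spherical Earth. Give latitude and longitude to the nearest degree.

≈ 50°N, 23°E

The haversine formula gives a central angle δ ≈ 0.373 rad (21.4°) between the endpoints.
Interpolate at f = 1/2 with slerp weights a = sin((1−f)δ)/sin δ ≈ 0.509, b = sin(fδ)/sin δ ≈ 0.509.
p = a·p₁ + b·p₂ ≈ (0.596, 0.256, 0.761); φ = arcsin(p_z) ≈ 49.52°, λ = atan2(p_y, p_x) ≈ 23.27°.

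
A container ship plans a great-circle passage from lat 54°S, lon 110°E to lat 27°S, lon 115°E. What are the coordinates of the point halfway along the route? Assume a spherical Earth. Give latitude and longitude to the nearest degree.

Write both endpoints as unit vectors p₁, p₂ with components (cos φ cos λ, cos φ sin λ, sin φ).
The central angle between the endpoints is δ = arccos(p₁·p₂) ≈ 0.476 rad (27.3°).
Interpolate at f = 1/2 with slerp weights a = sin((1−f)δ)/sin δ ≈ 0.514, b = sin(fδ)/sin δ ≈ 0.514.
p = a·p₁ + b·p₂ ≈ (-0.297, 0.700, -0.650); φ = arcsin(p_z) ≈ -40.53°, λ = atan2(p_y, p_x) ≈ 113.01°.

≈ lat 41°S, lon 113°E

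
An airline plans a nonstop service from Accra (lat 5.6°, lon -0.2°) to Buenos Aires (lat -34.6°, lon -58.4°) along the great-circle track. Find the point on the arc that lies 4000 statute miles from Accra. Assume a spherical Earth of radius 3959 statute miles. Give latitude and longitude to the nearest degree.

≈ lat -30°, lon -48°

Convert each endpoint to a unit vector on the sphere (x = cos φ cos λ, y = cos φ sin λ, z = sin φ).
The central angle between the endpoints is δ = arccos(p₁·p₂) ≈ 1.185 rad (67.9°). The total great-circle distance is δ·R ≈ 1.185 × 3959 ≈ 4692 mi, so the target fraction is f = 4000/4692 ≈ 0.853.
Interpolate at f ≈ 0.853 with slerp weights a = sin((1−f)δ)/sin δ ≈ 0.188, b = sin(fδ)/sin δ ≈ 0.914.
p = a·p₁ + b·p₂ ≈ (0.581, -0.642, -0.501); φ = arcsin(p_z) ≈ -30.05°, λ = atan2(p_y, p_x) ≈ -47.84°.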